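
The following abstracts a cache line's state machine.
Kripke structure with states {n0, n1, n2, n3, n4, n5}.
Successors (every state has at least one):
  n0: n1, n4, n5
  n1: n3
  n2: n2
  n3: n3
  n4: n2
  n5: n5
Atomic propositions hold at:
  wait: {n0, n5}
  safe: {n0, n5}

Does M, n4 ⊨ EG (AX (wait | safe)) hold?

Sat(wait | safe) = {n0, n5}
Sat(AX (wait | safe)) = {s : every successor in {n0, n5}} = {n5}
EG (AX (wait | safe)): greatest fixpoint, start Z0 = {n5}, keep only states in Sat with some successor in Z. Already a fixed point.
Sat(EG (AX (wait | safe))) = {n5}
n4 ∉ Sat(EG (AX (wait | safe))) = {n5}, so the formula does not hold at n4.

No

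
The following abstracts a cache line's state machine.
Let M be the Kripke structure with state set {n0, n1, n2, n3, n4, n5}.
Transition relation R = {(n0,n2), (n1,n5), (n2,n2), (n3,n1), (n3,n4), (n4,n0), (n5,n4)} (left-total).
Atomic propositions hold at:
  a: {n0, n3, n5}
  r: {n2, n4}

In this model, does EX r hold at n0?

Sat(EX r) = {s : some successor in {n2, n4}} = {n0, n2, n3, n5}
n0 ∈ Sat(EX r) = {n0, n2, n3, n5}, so the formula holds at n0.

Yes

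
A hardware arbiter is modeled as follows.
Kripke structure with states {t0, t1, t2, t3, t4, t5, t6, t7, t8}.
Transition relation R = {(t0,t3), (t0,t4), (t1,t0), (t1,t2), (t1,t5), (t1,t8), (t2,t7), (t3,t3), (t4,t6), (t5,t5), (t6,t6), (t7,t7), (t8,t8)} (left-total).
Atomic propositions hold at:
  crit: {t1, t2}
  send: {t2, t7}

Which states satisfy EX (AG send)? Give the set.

AG send: greatest fixpoint, start Z0 = {t2, t7}, keep only states in Sat with every successor in Z. Already a fixed point.
Sat(AG send) = {t2, t7}
Sat(EX (AG send)) = {s : some successor in {t2, t7}} = {t1, t2, t7}

{t1, t2, t7}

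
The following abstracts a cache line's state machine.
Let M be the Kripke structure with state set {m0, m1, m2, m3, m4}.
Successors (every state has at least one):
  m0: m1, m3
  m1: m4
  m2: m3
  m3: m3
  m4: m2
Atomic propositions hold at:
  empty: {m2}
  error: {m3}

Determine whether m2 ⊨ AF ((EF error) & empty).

Yes

EF error: least fixpoint, start Z0 = {m3}, add states with some successor in Z. Z1 = {m0, m2, m3}; Z2 = {m0, m2, m3, m4}; Z3 = {m0, m1, m2, m3, m4}; fixed.
Sat(EF error) = {m0, m1, m2, m3, m4}
Sat((EF error) & empty) = {m2}
AF ((EF error) & empty): least fixpoint, start Z0 = {m2}, add states with every successor in Z. Z1 = {m2, m4}; Z2 = {m1, m2, m4}; fixed.
Sat(AF ((EF error) & empty)) = {m1, m2, m4}
m2 ∈ Sat(AF ((EF error) & empty)) = {m1, m2, m4}, so the formula holds at m2.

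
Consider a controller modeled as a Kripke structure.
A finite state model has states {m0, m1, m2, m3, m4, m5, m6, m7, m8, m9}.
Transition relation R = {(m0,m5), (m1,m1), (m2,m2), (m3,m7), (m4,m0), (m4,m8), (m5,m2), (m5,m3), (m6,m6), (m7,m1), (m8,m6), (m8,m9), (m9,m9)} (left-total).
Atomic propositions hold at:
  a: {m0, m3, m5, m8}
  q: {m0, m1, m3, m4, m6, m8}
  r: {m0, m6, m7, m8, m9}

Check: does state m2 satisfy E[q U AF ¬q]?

Sat(¬q) = {m2, m5, m7, m9}
AF ¬q: least fixpoint, start Z0 = {m2, m5, m7, m9}, add states with every successor in Z. Z1 = {m0, m2, m3, m5, m7, m9}; fixed.
Sat(AF ¬q) = {m0, m2, m3, m5, m7, m9}
E[q U AF ¬q]: least fixpoint, start Z0 = Sat(AF ¬q) = {m0, m2, m3, m5, m7, m9}, add states in Sat(q) with some successor in Z. Z1 = {m0, m2, m3, m4, m5, m7, m8, m9}; fixed.
Sat(E[q U AF ¬q]) = {m0, m2, m3, m4, m5, m7, m8, m9}
m2 ∈ Sat(E[q U AF ¬q]) = {m0, m2, m3, m4, m5, m7, m8, m9}, so the formula holds at m2.

Yes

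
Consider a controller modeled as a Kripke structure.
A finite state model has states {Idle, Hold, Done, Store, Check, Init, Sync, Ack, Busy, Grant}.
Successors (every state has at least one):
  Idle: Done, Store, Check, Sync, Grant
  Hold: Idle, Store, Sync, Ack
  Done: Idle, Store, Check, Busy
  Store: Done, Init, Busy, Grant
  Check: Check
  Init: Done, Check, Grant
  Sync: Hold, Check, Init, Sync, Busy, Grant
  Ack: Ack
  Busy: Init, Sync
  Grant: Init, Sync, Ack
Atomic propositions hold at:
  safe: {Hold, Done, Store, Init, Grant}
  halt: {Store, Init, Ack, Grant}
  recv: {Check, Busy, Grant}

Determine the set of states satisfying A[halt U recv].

{Check, Busy, Grant}

A[halt U recv]: least fixpoint, start Z0 = Sat(recv) = {Check, Busy, Grant}, add states in Sat(halt) with every successor in Z. Already a fixed point.
Sat(A[halt U recv]) = {Check, Busy, Grant}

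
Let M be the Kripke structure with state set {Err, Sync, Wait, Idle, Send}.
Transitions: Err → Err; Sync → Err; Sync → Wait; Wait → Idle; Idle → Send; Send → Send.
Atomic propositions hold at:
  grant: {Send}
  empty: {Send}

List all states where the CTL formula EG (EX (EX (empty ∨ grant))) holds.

Sat(empty ∨ grant) = {Send}
Sat(EX (empty ∨ grant)) = {s : some successor in {Send}} = {Idle, Send}
Sat(EX (EX (empty ∨ grant))) = {s : some successor in {Idle, Send}} = {Wait, Idle, Send}
EG (EX (EX (empty ∨ grant))): greatest fixpoint, start Z0 = {Wait, Idle, Send}, keep only states in Sat with some successor in Z. Already a fixed point.
Sat(EG (EX (EX (empty ∨ grant)))) = {Wait, Idle, Send}

{Wait, Idle, Send}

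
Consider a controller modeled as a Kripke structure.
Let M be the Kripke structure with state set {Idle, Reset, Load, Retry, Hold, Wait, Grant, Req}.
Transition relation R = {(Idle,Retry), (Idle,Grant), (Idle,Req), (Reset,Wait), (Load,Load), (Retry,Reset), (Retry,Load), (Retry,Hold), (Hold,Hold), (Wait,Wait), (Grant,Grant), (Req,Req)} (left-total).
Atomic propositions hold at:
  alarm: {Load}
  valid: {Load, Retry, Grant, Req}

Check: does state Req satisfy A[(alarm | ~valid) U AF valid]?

Yes

Sat(~valid) = {Idle, Reset, Hold, Wait}
Sat(alarm | ~valid) = {Idle, Reset, Load, Hold, Wait}
AF valid: least fixpoint, start Z0 = {Load, Retry, Grant, Req}, add states with every successor in Z. Z1 = {Idle, Load, Retry, Grant, Req}; fixed.
Sat(AF valid) = {Idle, Load, Retry, Grant, Req}
A[(alarm | ~valid) U AF valid]: least fixpoint, start Z0 = Sat(AF valid) = {Idle, Load, Retry, Grant, Req}, add states in Sat(alarm | ~valid) with every successor in Z. Already a fixed point.
Sat(A[(alarm | ~valid) U AF valid]) = {Idle, Load, Retry, Grant, Req}
Req ∈ Sat(A[(alarm | ~valid) U AF valid]) = {Idle, Load, Retry, Grant, Req}, so the formula holds at Req.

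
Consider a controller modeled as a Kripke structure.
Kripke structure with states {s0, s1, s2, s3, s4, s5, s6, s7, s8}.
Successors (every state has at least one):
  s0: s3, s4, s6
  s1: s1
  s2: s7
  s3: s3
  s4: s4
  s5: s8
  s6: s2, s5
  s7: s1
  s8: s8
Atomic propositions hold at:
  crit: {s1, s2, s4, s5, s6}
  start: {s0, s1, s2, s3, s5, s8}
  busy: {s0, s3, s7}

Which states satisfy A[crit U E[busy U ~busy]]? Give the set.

Sat(~busy) = {s1, s2, s4, s5, s6, s8}
E[busy U ~busy]: least fixpoint, start Z0 = Sat(~busy) = {s1, s2, s4, s5, s6, s8}, add states in Sat(busy) with some successor in Z. Z1 = {s0, s1, s2, s4, s5, s6, s7, s8}; fixed.
Sat(E[busy U ~busy]) = {s0, s1, s2, s4, s5, s6, s7, s8}
A[crit U E[busy U ~busy]]: least fixpoint, start Z0 = Sat(E[busy U ~busy]) = {s0, s1, s2, s4, s5, s6, s7, s8}, add states in Sat(crit) with every successor in Z. Already a fixed point.
Sat(A[crit U E[busy U ~busy]]) = {s0, s1, s2, s4, s5, s6, s7, s8}

{s0, s1, s2, s4, s5, s6, s7, s8}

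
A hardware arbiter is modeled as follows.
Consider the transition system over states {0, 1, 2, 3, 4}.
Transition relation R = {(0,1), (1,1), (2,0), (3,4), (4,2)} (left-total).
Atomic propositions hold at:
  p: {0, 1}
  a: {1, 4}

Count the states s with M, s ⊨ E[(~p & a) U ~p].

3

Sat(~p) = {2, 3, 4}
Sat(~p & a) = {4}
E[(~p & a) U ~p]: least fixpoint, start Z0 = Sat(~p) = {2, 3, 4}, add states in Sat(~p & a) with some successor in Z. Already a fixed point.
Sat(E[(~p & a) U ~p]) = {2, 3, 4}
|Sat(E[(~p & a) U ~p])| = |{2, 3, 4}| = 3.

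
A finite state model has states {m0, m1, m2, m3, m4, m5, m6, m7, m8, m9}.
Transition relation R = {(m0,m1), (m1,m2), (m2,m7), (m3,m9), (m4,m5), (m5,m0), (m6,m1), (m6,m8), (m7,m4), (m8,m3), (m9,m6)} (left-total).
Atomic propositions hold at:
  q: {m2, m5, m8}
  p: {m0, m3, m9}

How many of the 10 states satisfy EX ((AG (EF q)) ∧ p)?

3

EF q: least fixpoint, start Z0 = {m2, m5, m8}, add states with some successor in Z. Z1 = {m1, m2, m4, m5, m6, m8}; Z2 = {m0, m1, m2, m4, m5, m6, m7, m8, m9}; Z3 = {m0, m1, m2, m3, m4, m5, m6, m7, m8, m9}; fixed.
Sat(EF q) = {m0, m1, m2, m3, m4, m5, m6, m7, m8, m9}
AG (EF q): greatest fixpoint, start Z0 = {m0, m1, m2, m3, m4, m5, m6, m7, m8, m9}, keep only states in Sat with every successor in Z. Already a fixed point.
Sat(AG (EF q)) = {m0, m1, m2, m3, m4, m5, m6, m7, m8, m9}
Sat((AG (EF q)) ∧ p) = {m0, m3, m9}
Sat(EX ((AG (EF q)) ∧ p)) = {s : some successor in {m0, m3, m9}} = {m3, m5, m8}
|Sat(EX ((AG (EF q)) ∧ p))| = |{m3, m5, m8}| = 3.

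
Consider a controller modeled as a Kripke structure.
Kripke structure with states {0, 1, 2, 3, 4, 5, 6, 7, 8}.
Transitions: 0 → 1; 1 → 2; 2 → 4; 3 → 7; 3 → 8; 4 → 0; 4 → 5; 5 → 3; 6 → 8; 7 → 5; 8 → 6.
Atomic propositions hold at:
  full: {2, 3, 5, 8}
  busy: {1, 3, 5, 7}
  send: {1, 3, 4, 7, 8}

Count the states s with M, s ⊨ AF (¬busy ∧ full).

5

Sat(¬busy) = {0, 2, 4, 6, 8}
Sat(¬busy ∧ full) = {2, 8}
AF (¬busy ∧ full): least fixpoint, start Z0 = {2, 8}, add states with every successor in Z. Z1 = {1, 2, 6, 8}; Z2 = {0, 1, 2, 6, 8}; fixed.
Sat(AF (¬busy ∧ full)) = {0, 1, 2, 6, 8}
|Sat(AF (¬busy ∧ full))| = |{0, 1, 2, 6, 8}| = 5.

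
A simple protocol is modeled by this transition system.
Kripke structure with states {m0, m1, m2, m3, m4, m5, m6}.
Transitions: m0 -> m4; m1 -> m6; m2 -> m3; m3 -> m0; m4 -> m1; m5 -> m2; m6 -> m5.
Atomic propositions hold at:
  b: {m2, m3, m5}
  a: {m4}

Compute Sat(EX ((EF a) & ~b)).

{m0, m1, m3, m4}

EF a: least fixpoint, start Z0 = {m4}, add states with some successor in Z. Z1 = {m0, m4}; Z2 = {m0, m3, m4}; Z3 = {m0, m2, m3, m4}; Z4 = {m0, m2, m3, m4, m5}; Z5 = {m0, m2, m3, m4, m5, m6}; Z6 = {m0, m1, m2, m3, m4, m5, m6}; fixed.
Sat(EF a) = {m0, m1, m2, m3, m4, m5, m6}
Sat(~b) = {m0, m1, m4, m6}
Sat((EF a) & ~b) = {m0, m1, m4, m6}
Sat(EX ((EF a) & ~b)) = {s : some successor in {m0, m1, m4, m6}} = {m0, m1, m3, m4}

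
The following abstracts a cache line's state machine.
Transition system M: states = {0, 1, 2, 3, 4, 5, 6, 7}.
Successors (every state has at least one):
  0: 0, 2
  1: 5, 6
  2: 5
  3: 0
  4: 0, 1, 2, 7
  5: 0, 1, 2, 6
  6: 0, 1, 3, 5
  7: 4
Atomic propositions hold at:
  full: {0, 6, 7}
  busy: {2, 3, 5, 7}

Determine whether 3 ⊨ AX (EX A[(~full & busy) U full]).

Yes

Sat(~full) = {1, 2, 3, 4, 5}
Sat(~full & busy) = {2, 3, 5}
A[(~full & busy) U full]: least fixpoint, start Z0 = Sat(full) = {0, 6, 7}, add states in Sat(~full & busy) with every successor in Z. Z1 = {0, 3, 6, 7}; fixed.
Sat(A[(~full & busy) U full]) = {0, 3, 6, 7}
Sat(EX A[(~full & busy) U full]) = {s : some successor in {0, 3, 6, 7}} = {0, 1, 3, 4, 5, 6}
Sat(AX (EX A[(~full & busy) U full])) = {s : every successor in {0, 1, 3, 4, 5, 6}} = {1, 2, 3, 6, 7}
3 ∈ Sat(AX (EX A[(~full & busy) U full])) = {1, 2, 3, 6, 7}, so the formula holds at 3.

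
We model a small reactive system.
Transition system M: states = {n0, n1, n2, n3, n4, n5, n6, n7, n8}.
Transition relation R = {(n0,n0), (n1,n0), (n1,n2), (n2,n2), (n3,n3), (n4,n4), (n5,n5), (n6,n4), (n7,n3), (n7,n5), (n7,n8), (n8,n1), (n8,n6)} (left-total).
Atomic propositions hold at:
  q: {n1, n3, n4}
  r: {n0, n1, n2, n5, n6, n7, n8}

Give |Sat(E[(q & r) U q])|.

3

Sat(q & r) = {n1}
E[(q & r) U q]: least fixpoint, start Z0 = Sat(q) = {n1, n3, n4}, add states in Sat(q & r) with some successor in Z. Already a fixed point.
Sat(E[(q & r) U q]) = {n1, n3, n4}
|Sat(E[(q & r) U q])| = |{n1, n3, n4}| = 3.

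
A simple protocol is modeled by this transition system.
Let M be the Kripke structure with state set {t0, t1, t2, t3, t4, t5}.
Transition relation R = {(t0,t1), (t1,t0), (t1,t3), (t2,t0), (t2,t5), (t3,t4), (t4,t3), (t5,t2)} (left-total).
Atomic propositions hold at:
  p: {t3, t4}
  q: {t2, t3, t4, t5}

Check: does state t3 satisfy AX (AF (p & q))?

Sat(p & q) = {t3, t4}
AF (p & q): least fixpoint, start Z0 = {t3, t4}, add states with every successor in Z. Already a fixed point.
Sat(AF (p & q)) = {t3, t4}
Sat(AX (AF (p & q))) = {s : every successor in {t3, t4}} = {t3, t4}
t3 ∈ Sat(AX (AF (p & q))) = {t3, t4}, so the formula holds at t3.

Yes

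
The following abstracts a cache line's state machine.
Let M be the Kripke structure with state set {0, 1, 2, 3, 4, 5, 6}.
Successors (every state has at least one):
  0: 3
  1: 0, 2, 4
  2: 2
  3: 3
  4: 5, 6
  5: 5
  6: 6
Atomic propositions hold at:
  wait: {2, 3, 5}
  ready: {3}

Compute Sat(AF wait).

{0, 2, 3, 5}

AF wait: least fixpoint, start Z0 = {2, 3, 5}, add states with every successor in Z. Z1 = {0, 2, 3, 5}; fixed.
Sat(AF wait) = {0, 2, 3, 5}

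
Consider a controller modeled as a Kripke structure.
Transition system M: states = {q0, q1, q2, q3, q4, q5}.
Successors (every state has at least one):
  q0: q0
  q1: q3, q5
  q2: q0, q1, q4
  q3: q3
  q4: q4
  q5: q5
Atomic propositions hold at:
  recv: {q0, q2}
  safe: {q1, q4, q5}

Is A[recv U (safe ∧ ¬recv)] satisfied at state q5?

Yes

Sat(¬recv) = {q1, q3, q4, q5}
Sat(safe ∧ ¬recv) = {q1, q4, q5}
A[recv U (safe ∧ ¬recv)]: least fixpoint, start Z0 = Sat((safe ∧ ¬recv)) = {q1, q4, q5}, add states in Sat(recv) with every successor in Z. Already a fixed point.
Sat(A[recv U (safe ∧ ¬recv)]) = {q1, q4, q5}
q5 ∈ Sat(A[recv U (safe ∧ ¬recv)]) = {q1, q4, q5}, so the formula holds at q5.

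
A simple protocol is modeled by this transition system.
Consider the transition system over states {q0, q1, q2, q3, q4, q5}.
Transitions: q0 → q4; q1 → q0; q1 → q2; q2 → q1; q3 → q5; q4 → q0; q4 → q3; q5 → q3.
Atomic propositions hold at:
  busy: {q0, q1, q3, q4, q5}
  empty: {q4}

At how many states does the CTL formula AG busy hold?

4

AG busy: greatest fixpoint, start Z0 = {q0, q1, q3, q4, q5}, keep only states in Sat with every successor in Z. Z1 = {q0, q3, q4, q5}; fixed.
Sat(AG busy) = {q0, q3, q4, q5}
|Sat(AG busy)| = |{q0, q3, q4, q5}| = 4.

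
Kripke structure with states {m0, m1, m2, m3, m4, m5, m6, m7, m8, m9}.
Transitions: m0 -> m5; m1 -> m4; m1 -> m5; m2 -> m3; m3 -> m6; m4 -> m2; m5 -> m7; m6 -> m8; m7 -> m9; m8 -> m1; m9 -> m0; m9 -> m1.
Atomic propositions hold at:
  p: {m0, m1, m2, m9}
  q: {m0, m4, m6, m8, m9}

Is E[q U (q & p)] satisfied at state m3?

No

Sat(q & p) = {m0, m9}
E[q U (q & p)]: least fixpoint, start Z0 = Sat((q & p)) = {m0, m9}, add states in Sat(q) with some successor in Z. Already a fixed point.
Sat(E[q U (q & p)]) = {m0, m9}
m3 ∉ Sat(E[q U (q & p)]) = {m0, m9}, so the formula does not hold at m3.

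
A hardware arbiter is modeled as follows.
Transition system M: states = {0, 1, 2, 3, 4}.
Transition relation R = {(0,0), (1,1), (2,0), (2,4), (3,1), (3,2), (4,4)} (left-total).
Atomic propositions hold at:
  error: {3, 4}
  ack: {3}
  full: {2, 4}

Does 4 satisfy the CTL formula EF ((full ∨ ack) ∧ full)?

Sat(full ∨ ack) = {2, 3, 4}
Sat((full ∨ ack) ∧ full) = {2, 4}
EF ((full ∨ ack) ∧ full): least fixpoint, start Z0 = {2, 4}, add states with some successor in Z. Z1 = {2, 3, 4}; fixed.
Sat(EF ((full ∨ ack) ∧ full)) = {2, 3, 4}
4 ∈ Sat(EF ((full ∨ ack) ∧ full)) = {2, 3, 4}, so the formula holds at 4.

Yes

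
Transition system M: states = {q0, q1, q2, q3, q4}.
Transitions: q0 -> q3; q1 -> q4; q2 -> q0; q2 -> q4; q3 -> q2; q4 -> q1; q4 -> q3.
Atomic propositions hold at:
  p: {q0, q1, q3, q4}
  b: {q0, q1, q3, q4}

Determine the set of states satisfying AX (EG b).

EG b: greatest fixpoint, start Z0 = {q0, q1, q3, q4}, keep only states in Sat with some successor in Z. Z1 = {q0, q1, q4}; Z2 = {q1, q4}; fixed.
Sat(EG b) = {q1, q4}
Sat(AX (EG b)) = {s : every successor in {q1, q4}} = {q1}

{q1}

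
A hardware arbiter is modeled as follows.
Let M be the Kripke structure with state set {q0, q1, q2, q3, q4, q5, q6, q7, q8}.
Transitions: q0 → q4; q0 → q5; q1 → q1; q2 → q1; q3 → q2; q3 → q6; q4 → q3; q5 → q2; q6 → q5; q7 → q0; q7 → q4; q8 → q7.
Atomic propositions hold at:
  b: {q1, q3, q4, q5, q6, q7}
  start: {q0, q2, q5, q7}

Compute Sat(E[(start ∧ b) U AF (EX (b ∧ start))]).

{q0, q6, q7, q8}

Sat(start ∧ b) = {q5, q7}
Sat(b ∧ start) = {q5, q7}
Sat(EX (b ∧ start)) = {s : some successor in {q5, q7}} = {q0, q6, q8}
AF (EX (b ∧ start)): least fixpoint, start Z0 = {q0, q6, q8}, add states with every successor in Z. Already a fixed point.
Sat(AF (EX (b ∧ start))) = {q0, q6, q8}
E[(start ∧ b) U AF (EX (b ∧ start))]: least fixpoint, start Z0 = Sat(AF (EX (b ∧ start))) = {q0, q6, q8}, add states in Sat(start ∧ b) with some successor in Z. Z1 = {q0, q6, q7, q8}; fixed.
Sat(E[(start ∧ b) U AF (EX (b ∧ start))]) = {q0, q6, q7, q8}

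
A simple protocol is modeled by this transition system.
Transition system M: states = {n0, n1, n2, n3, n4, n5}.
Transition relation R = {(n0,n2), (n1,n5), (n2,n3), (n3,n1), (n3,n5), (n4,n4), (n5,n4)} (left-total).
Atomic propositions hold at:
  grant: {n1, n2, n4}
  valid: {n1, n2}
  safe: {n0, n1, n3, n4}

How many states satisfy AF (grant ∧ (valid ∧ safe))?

1

Sat(valid ∧ safe) = {n1}
Sat(grant ∧ (valid ∧ safe)) = {n1}
AF (grant ∧ (valid ∧ safe)): least fixpoint, start Z0 = {n1}, add states with every successor in Z. Already a fixed point.
Sat(AF (grant ∧ (valid ∧ safe))) = {n1}
|Sat(AF (grant ∧ (valid ∧ safe)))| = |{n1}| = 1.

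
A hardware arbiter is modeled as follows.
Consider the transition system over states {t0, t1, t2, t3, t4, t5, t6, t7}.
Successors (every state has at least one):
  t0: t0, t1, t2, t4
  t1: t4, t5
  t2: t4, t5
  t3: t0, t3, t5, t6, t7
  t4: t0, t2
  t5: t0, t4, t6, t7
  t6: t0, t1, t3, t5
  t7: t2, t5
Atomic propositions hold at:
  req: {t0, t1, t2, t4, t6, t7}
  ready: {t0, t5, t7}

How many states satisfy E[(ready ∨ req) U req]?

Sat(ready ∨ req) = {t0, t1, t2, t4, t5, t6, t7}
E[(ready ∨ req) U req]: least fixpoint, start Z0 = Sat(req) = {t0, t1, t2, t4, t6, t7}, add states in Sat(ready ∨ req) with some successor in Z. Z1 = {t0, t1, t2, t4, t5, t6, t7}; fixed.
Sat(E[(ready ∨ req) U req]) = {t0, t1, t2, t4, t5, t6, t7}
|Sat(E[(ready ∨ req) U req])| = |{t0, t1, t2, t4, t5, t6, t7}| = 7.

7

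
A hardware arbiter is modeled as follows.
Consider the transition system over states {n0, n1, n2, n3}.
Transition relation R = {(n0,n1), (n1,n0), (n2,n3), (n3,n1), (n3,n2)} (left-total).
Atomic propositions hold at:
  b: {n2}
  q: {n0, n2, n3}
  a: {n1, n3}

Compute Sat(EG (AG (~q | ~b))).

Sat(~q) = {n1}
Sat(~b) = {n0, n1, n3}
Sat(~q | ~b) = {n0, n1, n3}
AG (~q | ~b): greatest fixpoint, start Z0 = {n0, n1, n3}, keep only states in Sat with every successor in Z. Z1 = {n0, n1}; fixed.
Sat(AG (~q | ~b)) = {n0, n1}
EG (AG (~q | ~b)): greatest fixpoint, start Z0 = {n0, n1}, keep only states in Sat with some successor in Z. Already a fixed point.
Sat(EG (AG (~q | ~b))) = {n0, n1}

{n0, n1}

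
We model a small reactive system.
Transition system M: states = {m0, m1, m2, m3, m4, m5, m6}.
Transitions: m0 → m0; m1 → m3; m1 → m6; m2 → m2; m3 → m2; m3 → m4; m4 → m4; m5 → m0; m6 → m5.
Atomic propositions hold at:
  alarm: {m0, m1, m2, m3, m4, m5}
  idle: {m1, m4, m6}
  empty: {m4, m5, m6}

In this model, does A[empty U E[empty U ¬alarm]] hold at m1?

No

Sat(¬alarm) = {m6}
E[empty U ¬alarm]: least fixpoint, start Z0 = Sat(¬alarm) = {m6}, add states in Sat(empty) with some successor in Z. Already a fixed point.
Sat(E[empty U ¬alarm]) = {m6}
A[empty U E[empty U ¬alarm]]: least fixpoint, start Z0 = Sat(E[empty U ¬alarm]) = {m6}, add states in Sat(empty) with every successor in Z. Already a fixed point.
Sat(A[empty U E[empty U ¬alarm]]) = {m6}
m1 ∉ Sat(A[empty U E[empty U ¬alarm]]) = {m6}, so the formula does not hold at m1.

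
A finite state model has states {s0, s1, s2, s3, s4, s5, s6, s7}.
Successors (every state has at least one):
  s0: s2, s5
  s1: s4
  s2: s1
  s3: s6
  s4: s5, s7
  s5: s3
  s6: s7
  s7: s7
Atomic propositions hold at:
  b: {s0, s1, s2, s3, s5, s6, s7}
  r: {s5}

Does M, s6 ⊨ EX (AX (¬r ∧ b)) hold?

Sat(¬r) = {s0, s1, s2, s3, s4, s6, s7}
Sat(¬r ∧ b) = {s0, s1, s2, s3, s6, s7}
Sat(AX (¬r ∧ b)) = {s : every successor in {s0, s1, s2, s3, s6, s7}} = {s2, s3, s5, s6, s7}
Sat(EX (AX (¬r ∧ b))) = {s : some successor in {s2, s3, s5, s6, s7}} = {s0, s3, s4, s5, s6, s7}
s6 ∈ Sat(EX (AX (¬r ∧ b))) = {s0, s3, s4, s5, s6, s7}, so the formula holds at s6.

Yes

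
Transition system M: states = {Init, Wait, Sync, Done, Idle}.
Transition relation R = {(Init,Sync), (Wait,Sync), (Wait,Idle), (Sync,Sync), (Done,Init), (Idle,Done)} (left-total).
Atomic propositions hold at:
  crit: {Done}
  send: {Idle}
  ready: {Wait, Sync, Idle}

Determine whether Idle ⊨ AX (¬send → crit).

Sat(¬send) = {Init, Wait, Sync, Done}
Sat(¬send → crit) = {Done, Idle}
Sat(AX (¬send → crit)) = {s : every successor in {Done, Idle}} = {Idle}
Idle ∈ Sat(AX (¬send → crit)) = {Idle}, so the formula holds at Idle.

Yes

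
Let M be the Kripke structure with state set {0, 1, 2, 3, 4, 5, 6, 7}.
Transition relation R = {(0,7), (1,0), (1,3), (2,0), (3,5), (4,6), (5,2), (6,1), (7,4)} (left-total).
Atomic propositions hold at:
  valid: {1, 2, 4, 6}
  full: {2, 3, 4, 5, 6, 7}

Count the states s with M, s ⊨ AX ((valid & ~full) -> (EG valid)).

Sat(~full) = {0, 1}
Sat(valid & ~full) = {1}
EG valid: greatest fixpoint, start Z0 = {1, 2, 4, 6}, keep only states in Sat with some successor in Z. Z1 = {4, 6}; Z2 = {4}; Z3 = ∅; fixed.
Sat(EG valid) = ∅
Sat((valid & ~full) -> (EG valid)) = {0, 2, 3, 4, 5, 6, 7}
Sat(AX ((valid & ~full) -> (EG valid))) = {s : every successor in {0, 2, 3, 4, 5, 6, 7}} = {0, 1, 2, 3, 4, 5, 7}
|Sat(AX ((valid & ~full) -> (EG valid)))| = |{0, 1, 2, 3, 4, 5, 7}| = 7.

7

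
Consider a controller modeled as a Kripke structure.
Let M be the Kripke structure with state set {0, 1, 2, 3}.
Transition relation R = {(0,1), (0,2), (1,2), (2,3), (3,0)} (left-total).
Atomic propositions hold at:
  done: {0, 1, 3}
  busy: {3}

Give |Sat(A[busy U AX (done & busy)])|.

1

Sat(done & busy) = {3}
Sat(AX (done & busy)) = {s : every successor in {3}} = {2}
A[busy U AX (done & busy)]: least fixpoint, start Z0 = Sat(AX (done & busy)) = {2}, add states in Sat(busy) with every successor in Z. Already a fixed point.
Sat(A[busy U AX (done & busy)]) = {2}
|Sat(A[busy U AX (done & busy)])| = |{2}| = 1.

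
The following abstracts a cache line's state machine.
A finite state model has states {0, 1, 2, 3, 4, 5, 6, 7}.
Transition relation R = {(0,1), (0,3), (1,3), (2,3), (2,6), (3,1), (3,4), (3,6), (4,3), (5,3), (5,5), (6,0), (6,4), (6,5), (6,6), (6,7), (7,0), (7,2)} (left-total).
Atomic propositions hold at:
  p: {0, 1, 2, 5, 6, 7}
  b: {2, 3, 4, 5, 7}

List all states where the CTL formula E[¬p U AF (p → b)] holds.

Sat(¬p) = {3, 4}
Sat(p → b) = {2, 3, 4, 5, 7}
AF (p → b): least fixpoint, start Z0 = {2, 3, 4, 5, 7}, add states with every successor in Z. Z1 = {1, 2, 3, 4, 5, 7}; Z2 = {0, 1, 2, 3, 4, 5, 7}; fixed.
Sat(AF (p → b)) = {0, 1, 2, 3, 4, 5, 7}
E[¬p U AF (p → b)]: least fixpoint, start Z0 = Sat(AF (p → b)) = {0, 1, 2, 3, 4, 5, 7}, add states in Sat(¬p) with some successor in Z. Already a fixed point.
Sat(E[¬p U AF (p → b)]) = {0, 1, 2, 3, 4, 5, 7}

{0, 1, 2, 3, 4, 5, 7}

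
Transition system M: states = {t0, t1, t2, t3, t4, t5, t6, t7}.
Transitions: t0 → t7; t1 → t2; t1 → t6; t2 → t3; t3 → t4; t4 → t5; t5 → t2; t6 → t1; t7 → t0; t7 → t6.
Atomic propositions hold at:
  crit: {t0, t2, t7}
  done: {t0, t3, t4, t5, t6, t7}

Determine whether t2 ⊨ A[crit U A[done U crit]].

Yes

A[done U crit]: least fixpoint, start Z0 = Sat(crit) = {t0, t2, t7}, add states in Sat(done) with every successor in Z. Z1 = {t0, t2, t5, t7}; Z2 = {t0, t2, t4, t5, t7}; Z3 = {t0, t2, t3, t4, t5, t7}; fixed.
Sat(A[done U crit]) = {t0, t2, t3, t4, t5, t7}
A[crit U A[done U crit]]: least fixpoint, start Z0 = Sat(A[done U crit]) = {t0, t2, t3, t4, t5, t7}, add states in Sat(crit) with every successor in Z. Already a fixed point.
Sat(A[crit U A[done U crit]]) = {t0, t2, t3, t4, t5, t7}
t2 ∈ Sat(A[crit U A[done U crit]]) = {t0, t2, t3, t4, t5, t7}, so the formula holds at t2.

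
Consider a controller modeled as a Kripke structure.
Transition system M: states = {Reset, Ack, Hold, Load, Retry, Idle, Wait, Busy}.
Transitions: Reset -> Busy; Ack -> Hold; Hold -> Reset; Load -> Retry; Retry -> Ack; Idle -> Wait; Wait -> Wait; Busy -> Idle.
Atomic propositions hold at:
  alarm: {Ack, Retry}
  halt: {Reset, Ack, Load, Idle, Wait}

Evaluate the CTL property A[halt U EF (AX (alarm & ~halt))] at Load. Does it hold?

Yes

Sat(~halt) = {Hold, Retry, Busy}
Sat(alarm & ~halt) = {Retry}
Sat(AX (alarm & ~halt)) = {s : every successor in {Retry}} = {Load}
EF (AX (alarm & ~halt)): least fixpoint, start Z0 = {Load}, add states with some successor in Z. Already a fixed point.
Sat(EF (AX (alarm & ~halt))) = {Load}
A[halt U EF (AX (alarm & ~halt))]: least fixpoint, start Z0 = Sat(EF (AX (alarm & ~halt))) = {Load}, add states in Sat(halt) with every successor in Z. Already a fixed point.
Sat(A[halt U EF (AX (alarm & ~halt))]) = {Load}
Load ∈ Sat(A[halt U EF (AX (alarm & ~halt))]) = {Load}, so the formula holds at Load.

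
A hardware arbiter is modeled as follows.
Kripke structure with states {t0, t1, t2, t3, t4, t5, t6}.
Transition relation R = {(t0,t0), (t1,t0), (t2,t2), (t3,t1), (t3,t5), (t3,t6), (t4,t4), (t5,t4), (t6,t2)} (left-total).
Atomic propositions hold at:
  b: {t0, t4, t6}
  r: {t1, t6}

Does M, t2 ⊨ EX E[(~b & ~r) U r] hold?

No

Sat(~b) = {t1, t2, t3, t5}
Sat(~r) = {t0, t2, t3, t4, t5}
Sat(~b & ~r) = {t2, t3, t5}
E[(~b & ~r) U r]: least fixpoint, start Z0 = Sat(r) = {t1, t6}, add states in Sat(~b & ~r) with some successor in Z. Z1 = {t1, t3, t6}; fixed.
Sat(E[(~b & ~r) U r]) = {t1, t3, t6}
Sat(EX E[(~b & ~r) U r]) = {s : some successor in {t1, t3, t6}} = {t3}
t2 ∉ Sat(EX E[(~b & ~r) U r]) = {t3}, so the formula does not hold at t2.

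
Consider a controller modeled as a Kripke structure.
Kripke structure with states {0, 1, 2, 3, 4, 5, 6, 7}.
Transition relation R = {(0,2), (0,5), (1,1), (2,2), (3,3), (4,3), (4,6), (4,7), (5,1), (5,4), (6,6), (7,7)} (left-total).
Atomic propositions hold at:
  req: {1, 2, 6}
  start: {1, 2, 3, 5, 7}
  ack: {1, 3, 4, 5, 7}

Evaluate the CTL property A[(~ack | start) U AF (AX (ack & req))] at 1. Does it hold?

Sat(~ack) = {0, 2, 6}
Sat(~ack | start) = {0, 1, 2, 3, 5, 6, 7}
Sat(ack & req) = {1}
Sat(AX (ack & req)) = {s : every successor in {1}} = {1}
AF (AX (ack & req)): least fixpoint, start Z0 = {1}, add states with every successor in Z. Already a fixed point.
Sat(AF (AX (ack & req))) = {1}
A[(~ack | start) U AF (AX (ack & req))]: least fixpoint, start Z0 = Sat(AF (AX (ack & req))) = {1}, add states in Sat(~ack | start) with every successor in Z. Already a fixed point.
Sat(A[(~ack | start) U AF (AX (ack & req))]) = {1}
1 ∈ Sat(A[(~ack | start) U AF (AX (ack & req))]) = {1}, so the formula holds at 1.

Yes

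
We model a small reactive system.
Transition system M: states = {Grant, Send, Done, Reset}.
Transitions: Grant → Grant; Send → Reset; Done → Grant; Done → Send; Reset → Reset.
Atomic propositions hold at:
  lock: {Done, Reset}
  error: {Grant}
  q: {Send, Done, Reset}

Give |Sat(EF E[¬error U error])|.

2

Sat(¬error) = {Send, Done, Reset}
E[¬error U error]: least fixpoint, start Z0 = Sat(error) = {Grant}, add states in Sat(¬error) with some successor in Z. Z1 = {Grant, Done}; fixed.
Sat(E[¬error U error]) = {Grant, Done}
EF E[¬error U error]: least fixpoint, start Z0 = {Grant, Done}, add states with some successor in Z. Already a fixed point.
Sat(EF E[¬error U error]) = {Grant, Done}
|Sat(EF E[¬error U error])| = |{Grant, Done}| = 2.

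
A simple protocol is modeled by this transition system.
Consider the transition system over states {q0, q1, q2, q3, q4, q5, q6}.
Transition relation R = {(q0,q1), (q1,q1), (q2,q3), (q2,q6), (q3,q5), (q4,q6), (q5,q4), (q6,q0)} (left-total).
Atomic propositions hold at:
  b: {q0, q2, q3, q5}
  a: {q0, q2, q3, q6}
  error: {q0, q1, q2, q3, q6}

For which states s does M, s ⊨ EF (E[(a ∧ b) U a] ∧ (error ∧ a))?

Sat(a ∧ b) = {q0, q2, q3}
E[(a ∧ b) U a]: least fixpoint, start Z0 = Sat(a) = {q0, q2, q3, q6}, add states in Sat(a ∧ b) with some successor in Z. Already a fixed point.
Sat(E[(a ∧ b) U a]) = {q0, q2, q3, q6}
Sat(error ∧ a) = {q0, q2, q3, q6}
Sat(E[(a ∧ b) U a] ∧ (error ∧ a)) = {q0, q2, q3, q6}
EF (E[(a ∧ b) U a] ∧ (error ∧ a)): least fixpoint, start Z0 = {q0, q2, q3, q6}, add states with some successor in Z. Z1 = {q0, q2, q3, q4, q6}; Z2 = {q0, q2, q3, q4, q5, q6}; fixed.
Sat(EF (E[(a ∧ b) U a] ∧ (error ∧ a))) = {q0, q2, q3, q4, q5, q6}

{q0, q2, q3, q4, q5, q6}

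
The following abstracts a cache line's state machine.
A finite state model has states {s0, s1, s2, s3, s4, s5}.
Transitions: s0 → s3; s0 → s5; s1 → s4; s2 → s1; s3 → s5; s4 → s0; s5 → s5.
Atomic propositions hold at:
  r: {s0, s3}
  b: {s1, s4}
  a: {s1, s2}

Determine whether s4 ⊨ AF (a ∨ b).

Yes

Sat(a ∨ b) = {s1, s2, s4}
AF (a ∨ b): least fixpoint, start Z0 = {s1, s2, s4}, add states with every successor in Z. Already a fixed point.
Sat(AF (a ∨ b)) = {s1, s2, s4}
s4 ∈ Sat(AF (a ∨ b)) = {s1, s2, s4}, so the formula holds at s4.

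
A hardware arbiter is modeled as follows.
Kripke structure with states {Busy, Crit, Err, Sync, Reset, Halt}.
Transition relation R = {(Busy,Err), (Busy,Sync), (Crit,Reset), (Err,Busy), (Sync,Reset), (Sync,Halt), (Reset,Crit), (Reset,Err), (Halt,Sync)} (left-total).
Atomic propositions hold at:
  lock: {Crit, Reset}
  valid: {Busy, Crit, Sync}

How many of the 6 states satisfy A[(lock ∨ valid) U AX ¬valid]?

Sat(lock ∨ valid) = {Busy, Crit, Sync, Reset}
Sat(¬valid) = {Err, Reset, Halt}
Sat(AX ¬valid) = {s : every successor in {Err, Reset, Halt}} = {Crit, Sync}
A[(lock ∨ valid) U AX ¬valid]: least fixpoint, start Z0 = Sat(AX ¬valid) = {Crit, Sync}, add states in Sat(lock ∨ valid) with every successor in Z. Already a fixed point.
Sat(A[(lock ∨ valid) U AX ¬valid]) = {Crit, Sync}
|Sat(A[(lock ∨ valid) U AX ¬valid])| = |{Crit, Sync}| = 2.

2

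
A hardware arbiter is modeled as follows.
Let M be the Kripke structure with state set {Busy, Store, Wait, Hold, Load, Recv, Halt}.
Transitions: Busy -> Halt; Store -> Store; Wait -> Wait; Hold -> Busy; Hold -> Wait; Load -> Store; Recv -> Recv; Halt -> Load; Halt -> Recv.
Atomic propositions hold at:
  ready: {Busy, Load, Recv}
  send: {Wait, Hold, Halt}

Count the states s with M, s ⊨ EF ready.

5

EF ready: least fixpoint, start Z0 = {Busy, Load, Recv}, add states with some successor in Z. Z1 = {Busy, Hold, Load, Recv, Halt}; fixed.
Sat(EF ready) = {Busy, Hold, Load, Recv, Halt}
|Sat(EF ready)| = |{Busy, Hold, Load, Recv, Halt}| = 5.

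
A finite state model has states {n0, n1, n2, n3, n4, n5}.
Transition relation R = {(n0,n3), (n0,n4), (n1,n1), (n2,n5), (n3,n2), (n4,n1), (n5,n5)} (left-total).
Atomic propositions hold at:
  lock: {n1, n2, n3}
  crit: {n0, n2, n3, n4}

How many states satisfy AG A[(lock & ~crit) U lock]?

1

Sat(~crit) = {n1, n5}
Sat(lock & ~crit) = {n1}
A[(lock & ~crit) U lock]: least fixpoint, start Z0 = Sat(lock) = {n1, n2, n3}, add states in Sat(lock & ~crit) with every successor in Z. Already a fixed point.
Sat(A[(lock & ~crit) U lock]) = {n1, n2, n3}
AG A[(lock & ~crit) U lock]: greatest fixpoint, start Z0 = {n1, n2, n3}, keep only states in Sat with every successor in Z. Z1 = {n1, n3}; Z2 = {n1}; fixed.
Sat(AG A[(lock & ~crit) U lock]) = {n1}
|Sat(AG A[(lock & ~crit) U lock])| = |{n1}| = 1.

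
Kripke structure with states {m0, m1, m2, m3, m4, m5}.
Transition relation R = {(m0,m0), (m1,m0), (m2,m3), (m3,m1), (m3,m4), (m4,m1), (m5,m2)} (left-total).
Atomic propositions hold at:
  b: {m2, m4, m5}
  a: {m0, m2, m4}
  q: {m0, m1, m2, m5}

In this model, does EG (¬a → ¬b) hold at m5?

Sat(¬a) = {m1, m3, m5}
Sat(¬b) = {m0, m1, m3}
Sat(¬a → ¬b) = {m0, m1, m2, m3, m4}
EG (¬a → ¬b): greatest fixpoint, start Z0 = {m0, m1, m2, m3, m4}, keep only states in Sat with some successor in Z. Already a fixed point.
Sat(EG (¬a → ¬b)) = {m0, m1, m2, m3, m4}
m5 ∉ Sat(EG (¬a → ¬b)) = {m0, m1, m2, m3, m4}, so the formula does not hold at m5.

No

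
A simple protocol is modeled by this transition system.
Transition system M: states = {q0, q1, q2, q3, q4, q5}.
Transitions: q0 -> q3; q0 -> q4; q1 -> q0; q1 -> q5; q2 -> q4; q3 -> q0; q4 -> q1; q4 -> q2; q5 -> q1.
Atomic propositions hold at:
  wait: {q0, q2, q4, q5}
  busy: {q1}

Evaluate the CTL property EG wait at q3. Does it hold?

EG wait: greatest fixpoint, start Z0 = {q0, q2, q4, q5}, keep only states in Sat with some successor in Z. Z1 = {q0, q2, q4}; fixed.
Sat(EG wait) = {q0, q2, q4}
q3 ∉ Sat(EG wait) = {q0, q2, q4}, so the formula does not hold at q3.

No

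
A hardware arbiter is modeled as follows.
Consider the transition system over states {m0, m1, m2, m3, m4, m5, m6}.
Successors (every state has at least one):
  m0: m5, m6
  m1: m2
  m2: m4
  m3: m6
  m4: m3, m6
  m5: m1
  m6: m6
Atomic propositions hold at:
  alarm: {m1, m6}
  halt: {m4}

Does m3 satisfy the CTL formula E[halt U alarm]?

No

E[halt U alarm]: least fixpoint, start Z0 = Sat(alarm) = {m1, m6}, add states in Sat(halt) with some successor in Z. Z1 = {m1, m4, m6}; fixed.
Sat(E[halt U alarm]) = {m1, m4, m6}
m3 ∉ Sat(E[halt U alarm]) = {m1, m4, m6}, so the formula does not hold at m3.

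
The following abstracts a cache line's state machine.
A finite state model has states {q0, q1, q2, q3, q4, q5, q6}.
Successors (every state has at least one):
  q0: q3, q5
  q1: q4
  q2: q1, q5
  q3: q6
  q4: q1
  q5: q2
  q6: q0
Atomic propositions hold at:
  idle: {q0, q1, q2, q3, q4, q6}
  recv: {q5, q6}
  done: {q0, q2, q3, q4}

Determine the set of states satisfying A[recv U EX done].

Sat(EX done) = {s : some successor in {q0, q2, q3, q4}} = {q0, q1, q5, q6}
A[recv U EX done]: least fixpoint, start Z0 = Sat(EX done) = {q0, q1, q5, q6}, add states in Sat(recv) with every successor in Z. Already a fixed point.
Sat(A[recv U EX done]) = {q0, q1, q5, q6}

{q0, q1, q5, q6}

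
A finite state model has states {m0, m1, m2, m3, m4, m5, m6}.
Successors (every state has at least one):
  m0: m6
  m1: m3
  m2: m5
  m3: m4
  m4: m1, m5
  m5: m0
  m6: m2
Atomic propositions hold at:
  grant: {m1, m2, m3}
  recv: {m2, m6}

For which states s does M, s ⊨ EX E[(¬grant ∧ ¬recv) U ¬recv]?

{m1, m2, m3, m4, m5}

Sat(¬grant) = {m0, m4, m5, m6}
Sat(¬recv) = {m0, m1, m3, m4, m5}
Sat(¬grant ∧ ¬recv) = {m0, m4, m5}
E[(¬grant ∧ ¬recv) U ¬recv]: least fixpoint, start Z0 = Sat(¬recv) = {m0, m1, m3, m4, m5}, add states in Sat(¬grant ∧ ¬recv) with some successor in Z. Already a fixed point.
Sat(E[(¬grant ∧ ¬recv) U ¬recv]) = {m0, m1, m3, m4, m5}
Sat(EX E[(¬grant ∧ ¬recv) U ¬recv]) = {s : some successor in {m0, m1, m3, m4, m5}} = {m1, m2, m3, m4, m5}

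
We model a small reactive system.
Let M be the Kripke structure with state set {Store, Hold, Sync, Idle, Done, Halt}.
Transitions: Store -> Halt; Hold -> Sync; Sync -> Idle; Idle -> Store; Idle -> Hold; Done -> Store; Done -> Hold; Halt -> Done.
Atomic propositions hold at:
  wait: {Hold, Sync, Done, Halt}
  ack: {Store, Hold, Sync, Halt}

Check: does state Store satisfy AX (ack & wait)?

Yes

Sat(ack & wait) = {Hold, Sync, Halt}
Sat(AX (ack & wait)) = {s : every successor in {Hold, Sync, Halt}} = {Store, Hold}
Store ∈ Sat(AX (ack & wait)) = {Store, Hold}, so the formula holds at Store.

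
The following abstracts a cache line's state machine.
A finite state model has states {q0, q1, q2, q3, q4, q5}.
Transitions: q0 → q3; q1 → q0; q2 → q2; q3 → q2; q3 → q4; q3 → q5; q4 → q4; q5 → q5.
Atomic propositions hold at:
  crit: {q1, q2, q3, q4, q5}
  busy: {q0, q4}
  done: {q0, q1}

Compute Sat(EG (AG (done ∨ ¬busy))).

Sat(¬busy) = {q1, q2, q3, q5}
Sat(done ∨ ¬busy) = {q0, q1, q2, q3, q5}
AG (done ∨ ¬busy): greatest fixpoint, start Z0 = {q0, q1, q2, q3, q5}, keep only states in Sat with every successor in Z. Z1 = {q0, q1, q2, q5}; Z2 = {q1, q2, q5}; Z3 = {q2, q5}; fixed.
Sat(AG (done ∨ ¬busy)) = {q2, q5}
EG (AG (done ∨ ¬busy)): greatest fixpoint, start Z0 = {q2, q5}, keep only states in Sat with some successor in Z. Already a fixed point.
Sat(EG (AG (done ∨ ¬busy))) = {q2, q5}

{q2, q5}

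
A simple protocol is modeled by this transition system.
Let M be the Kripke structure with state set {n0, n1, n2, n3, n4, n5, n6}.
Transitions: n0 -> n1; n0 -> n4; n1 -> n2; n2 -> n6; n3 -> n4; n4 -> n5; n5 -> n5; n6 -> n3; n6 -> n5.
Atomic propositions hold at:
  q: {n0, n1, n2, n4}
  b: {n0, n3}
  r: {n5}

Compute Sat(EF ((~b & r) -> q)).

{n0, n1, n2, n3, n4, n6}

Sat(~b) = {n1, n2, n4, n5, n6}
Sat(~b & r) = {n5}
Sat((~b & r) -> q) = {n0, n1, n2, n3, n4, n6}
EF ((~b & r) -> q): least fixpoint, start Z0 = {n0, n1, n2, n3, n4, n6}, add states with some successor in Z. Already a fixed point.
Sat(EF ((~b & r) -> q)) = {n0, n1, n2, n3, n4, n6}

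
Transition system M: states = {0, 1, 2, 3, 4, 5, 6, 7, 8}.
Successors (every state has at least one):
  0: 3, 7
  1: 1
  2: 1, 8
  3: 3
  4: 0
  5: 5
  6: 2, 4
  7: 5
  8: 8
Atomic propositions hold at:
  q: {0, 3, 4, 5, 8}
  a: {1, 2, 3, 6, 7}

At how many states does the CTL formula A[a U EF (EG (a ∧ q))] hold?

Sat(a ∧ q) = {3}
EG (a ∧ q): greatest fixpoint, start Z0 = {3}, keep only states in Sat with some successor in Z. Already a fixed point.
Sat(EG (a ∧ q)) = {3}
EF (EG (a ∧ q)): least fixpoint, start Z0 = {3}, add states with some successor in Z. Z1 = {0, 3}; Z2 = {0, 3, 4}; Z3 = {0, 3, 4, 6}; fixed.
Sat(EF (EG (a ∧ q))) = {0, 3, 4, 6}
A[a U EF (EG (a ∧ q))]: least fixpoint, start Z0 = Sat(EF (EG (a ∧ q))) = {0, 3, 4, 6}, add states in Sat(a) with every successor in Z. Already a fixed point.
Sat(A[a U EF (EG (a ∧ q))]) = {0, 3, 4, 6}
|Sat(A[a U EF (EG (a ∧ q))])| = |{0, 3, 4, 6}| = 4.

4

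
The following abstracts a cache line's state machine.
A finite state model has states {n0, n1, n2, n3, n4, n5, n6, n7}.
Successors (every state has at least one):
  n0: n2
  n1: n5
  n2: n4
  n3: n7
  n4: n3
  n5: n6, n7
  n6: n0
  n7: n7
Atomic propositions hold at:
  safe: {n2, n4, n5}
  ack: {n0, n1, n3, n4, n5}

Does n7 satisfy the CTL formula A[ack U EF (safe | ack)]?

No

Sat(safe | ack) = {n0, n1, n2, n3, n4, n5}
EF (safe | ack): least fixpoint, start Z0 = {n0, n1, n2, n3, n4, n5}, add states with some successor in Z. Z1 = {n0, n1, n2, n3, n4, n5, n6}; fixed.
Sat(EF (safe | ack)) = {n0, n1, n2, n3, n4, n5, n6}
A[ack U EF (safe | ack)]: least fixpoint, start Z0 = Sat(EF (safe | ack)) = {n0, n1, n2, n3, n4, n5, n6}, add states in Sat(ack) with every successor in Z. Already a fixed point.
Sat(A[ack U EF (safe | ack)]) = {n0, n1, n2, n3, n4, n5, n6}
n7 ∉ Sat(A[ack U EF (safe | ack)]) = {n0, n1, n2, n3, n4, n5, n6}, so the formula does not hold at n7.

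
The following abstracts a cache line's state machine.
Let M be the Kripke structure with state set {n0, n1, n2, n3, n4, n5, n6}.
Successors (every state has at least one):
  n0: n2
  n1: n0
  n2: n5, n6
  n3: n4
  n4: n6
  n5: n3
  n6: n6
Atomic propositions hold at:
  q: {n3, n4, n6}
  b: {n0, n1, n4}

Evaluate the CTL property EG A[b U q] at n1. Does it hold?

A[b U q]: least fixpoint, start Z0 = Sat(q) = {n3, n4, n6}, add states in Sat(b) with every successor in Z. Already a fixed point.
Sat(A[b U q]) = {n3, n4, n6}
EG A[b U q]: greatest fixpoint, start Z0 = {n3, n4, n6}, keep only states in Sat with some successor in Z. Already a fixed point.
Sat(EG A[b U q]) = {n3, n4, n6}
n1 ∉ Sat(EG A[b U q]) = {n3, n4, n6}, so the formula does not hold at n1.

No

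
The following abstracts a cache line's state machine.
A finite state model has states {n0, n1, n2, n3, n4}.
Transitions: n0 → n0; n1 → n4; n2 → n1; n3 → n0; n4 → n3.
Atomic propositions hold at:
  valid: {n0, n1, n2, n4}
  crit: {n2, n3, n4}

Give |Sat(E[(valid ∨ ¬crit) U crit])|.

Sat(¬crit) = {n0, n1}
Sat(valid ∨ ¬crit) = {n0, n1, n2, n4}
E[(valid ∨ ¬crit) U crit]: least fixpoint, start Z0 = Sat(crit) = {n2, n3, n4}, add states in Sat(valid ∨ ¬crit) with some successor in Z. Z1 = {n1, n2, n3, n4}; fixed.
Sat(E[(valid ∨ ¬crit) U crit]) = {n1, n2, n3, n4}
|Sat(E[(valid ∨ ¬crit) U crit])| = |{n1, n2, n3, n4}| = 4.

4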